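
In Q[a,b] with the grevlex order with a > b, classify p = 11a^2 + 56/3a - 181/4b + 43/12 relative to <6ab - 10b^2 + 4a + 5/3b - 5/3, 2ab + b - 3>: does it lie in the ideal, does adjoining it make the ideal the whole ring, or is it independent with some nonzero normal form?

First compute the reduced Gröbner basis of I by Buchberger's algorithm.
f_1 = 6ab - 10b^2 + 4a + 5/3b - 5/3, LT = ab.
f_2 = 2ab + b - 3, LT = ab.

S(f_1,f_2): lcm = ab. S = -5/3b^2 + 2/3a - 2/9b + 11/9.
  reduce S modulo (f_1, f_2):
  remainder -5/3b^2 + 2/3a - 2/9b + 11/9 ≠ 0; add h_3 = -5/3b^2 + 2/3a - 2/9b + 11/9 to the basis.

S(f_1,h_3): lcm = ab^2. S = -5/3b^3 + 2/5a^2 + 8/15ab + 5/18b^2 + 11/15a - 5/18b.
  reduce S modulo (f_1, f_2, h_3):
  remainder 2/5a^2 + 14/15a - 3/2b + 1/6 ≠ 0; add h_4 = 2/5a^2 + 14/15a - 3/2b + 1/6 to the basis.

The other S-polynomials (S(f_2,h_3), S(f_1,h_4), S(f_2,h_4), S(h_3,h_4)) all reduce to 0 modulo the current basis, so we have a Gröbner basis.
Inter-reduce: drop elements whose leading term is divisible by another's, tail-reduce, and make monic.
Reduced Gröbner basis: {a^2 + 7/3a - 15/4b + 5/12, ab + 1/2b - 3/2, b^2 - 2/5a + 2/15b - 11/15}.
Label its elements g_1 = a^2 + 7/3a - 15/4b + 5/12, g_2 = ab + 1/2b - 3/2, g_3 = b^2 - 2/5a + 2/15b - 11/15.

Reduce p = 11a^2 + 56/3a - 181/4b + 43/12 modulo G:
  leading term a^2: subtract (11)·g_1 from 11a^2 + 56/3a - 181/4b + 43/12 → -7a - 4b - 1
  leading term a: no divisor's leading term divides it; move -7a to the remainder.
  leading term b: no divisor's leading term divides it; move -4b to the remainder.
  leading term 1: no divisor's leading term divides it; move -1 to the remainder.
  normal form = -7a - 4b - 1.
The normal form is nonzero, so p ∉ I. Since p minus its normal form lies in I, I + (p) = I + (r) where r = -7a - 4b - 1; decide whether this ideal is the whole ring.
Run Buchberger on G together with r (pairs among the g_i already reduce to 0 since G is a Gröbner basis):
g_1 = a^2 + 7/3a - 15/4b + 5/12, LT = a^2.
g_2 = ab + 1/2b - 3/2, LT = ab.
g_3 = b^2 - 2/5a + 2/15b - 11/15, LT = b^2.
r = -7a - 4b - 1, LT = a.

S(g_1,r): lcm = a^2. S = -4/7ab + 46/21a - 15/4b + 5/12.
  reduce S modulo (g_1, g_2, g_3, r):
  remainder -2773/588b - 443/588 ≠ 0; add m_5 = -2773/588b - 443/588 to the basis.

S(g_2,r): lcm = ab. S = -4/7b^2 + 5/14b - 3/2.
  reduce S modulo (g_1, g_2, g_3, r, m_5):
  remainder -27404/13865 ≠ 0; add m_6 = -27404/13865 to the basis.

The other S-polynomials (S(g_1,g_2), S(g_1,g_3), S(g_2,g_3), S(g_3,r), S(g_1,m_5), S(g_2,m_5), S(g_3,m_5), S(r,m_5), S(g_1,m_6), S(g_2,m_6), S(g_3,m_6), S(r,m_6), S(m_5,m_6)) all reduce to 0 modulo the current basis, so we have a Gröbner basis.
Inter-reduce: drop elements whose leading term is divisible by another's, tail-reduce, and make monic.
Reduced Gröbner basis: {1}.
The reduced Gröbner basis of I + (p) is {1}: the ideal is the whole ring, so the enlarged system has no common solution — adjoining p is inconsistent.

The remainder on division by a Gröbner basis is unique — it is the normal form.

Adjoining 11a^2 + 56/3a - 181/4b + 43/12 makes the ideal the whole ring: the system is inconsistent.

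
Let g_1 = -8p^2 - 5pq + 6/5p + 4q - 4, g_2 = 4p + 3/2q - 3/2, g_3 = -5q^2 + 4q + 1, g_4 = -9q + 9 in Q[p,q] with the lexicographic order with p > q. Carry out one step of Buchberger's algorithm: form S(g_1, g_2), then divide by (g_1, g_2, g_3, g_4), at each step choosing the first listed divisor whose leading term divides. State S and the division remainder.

lcm(LM(g_1), LM(g_2)) = p^2.
S = (lcm/LT(g_1))·g_1 − (lcm/LT(g_2))·g_2 = 1/4pq + 9/40p - 1/2q + 1/2.
Reduce S modulo (g_1, g_2, g_3, g_4) in that order:
  leading term pq: subtract (1/16q)·g_2 from 1/4pq + 9/40p - 1/2q + 1/2 → 9/40p - 3/32q^2 - 13/32q + 1/2
  leading term p: subtract (9/160)·g_2 from 9/40p - 3/32q^2 - 13/32q + 1/2 → -3/32q^2 - 157/320q + 187/320
  leading term q^2: subtract (3/160)·g_3 from -3/32q^2 - 157/320q + 187/320 → -181/320q + 181/320
  leading term q: subtract (181/2880)·g_4 from -181/320q + 181/320 → 0
The remainder is 0, so this S-polynomial contributes no new basis element.
This is the inner loop of Buchberger's algorithm — each nonzero remainder becomes a new basis element.

S(g_1, g_2) = 1/4pq + 9/40p - 1/2q + 1/2; remainder on division = 0.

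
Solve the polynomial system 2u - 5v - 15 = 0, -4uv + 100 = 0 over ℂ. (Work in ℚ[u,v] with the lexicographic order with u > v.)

Compute a lex Gröbner basis by Buchberger's algorithm.
f_1 = 2u - 5v - 15, LT = u.
f_2 = -4uv + 100, LT = uv.

S(f_1,f_2): lcm = uv. S = -5/2v² - 15/2v + 25.
  leading term v²: no divisor's leading term divides it; move -5/2v² to the remainder.
  leading term v: no divisor's leading term divides it; move -15/2v to the remainder.
  leading term 1: no divisor's leading term divides it; move 25 to the remainder.
  remainder -5/2v² - 15/2v + 25 ≠ 0; add h_3 = -5/2v² - 15/2v + 25 to the basis.

The other S-polynomials (S(f_1,h_3), S(f_2,h_3)) all reduce to 0 modulo the current basis, so we have a Gröbner basis.
Inter-reduce: drop elements whose leading term is divisible by another's, tail-reduce, and make monic.
Reduced Gröbner basis: {u - 5/2v - 15/2, v² + 3v - 10}.

From the last basis element, v² + 3v - 10 = 0, so v takes values in {-5, 2}. Each choice, substituted upward through the basis, yields the corresponding point(s) of the solution set.
  v = -5: the earlier basis element becomes u + 5 = 0, giving u = -5 — point (-5, -5).
  v = 2: the earlier basis element becomes u - 25/2 = 0, giving u = 25/2 — point (25/2, 2).
Each listed point satisfies every original equation (direct substitution).

{(-5, -5), (25/2, 2)}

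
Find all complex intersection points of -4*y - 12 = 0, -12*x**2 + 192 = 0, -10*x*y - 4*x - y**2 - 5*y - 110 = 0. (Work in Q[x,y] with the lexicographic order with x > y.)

{(4, -3)}

Compute a lex Gröbner basis by Buchberger's algorithm.
f_1 = -4*y - 12, LT = y.
f_2 = -12*x**2 + 192, LT = x**2.
f_3 = -10*x*y - 4*x - y**2 - 5*y - 110, LT = x*y.

S(f_1,f_3): lcm = x*y. S = 13/5*x - 1/10*y**2 - 1/2*y - 11.
  reduce S modulo (f_1, f_2, f_3):
  remainder 13/5*x - 52/5 ≠ 0; add h_4 = 13/5*x - 52/5 to the basis.

The other S-polynomials (S(f_1,f_2), S(f_2,f_3), S(f_1,h_4), S(f_2,h_4), S(f_3,h_4)) all reduce to 0 modulo the current basis, so we have a Gröbner basis.
Inter-reduce: drop elements whose leading term is divisible by another's, tail-reduce, and make monic.
Reduced Gröbner basis: {x - 4, y + 3}.

Since the basis is lex-ordered, y + 3 is univariate in y. Its roots are {-3}. Back-substituting each root into the other basis elements fixes the other coordinates.
  y = -3: the earlier basis element becomes x - 4 = 0, giving x = 4 — point (4, -3).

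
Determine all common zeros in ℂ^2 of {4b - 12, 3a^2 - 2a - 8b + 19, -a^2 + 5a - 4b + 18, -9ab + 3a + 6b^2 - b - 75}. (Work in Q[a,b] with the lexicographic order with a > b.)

Compute a lex Gröbner basis by Buchberger's algorithm.
f_1 = 4b - 12, LT = b.
f_2 = 3a^2 - 2a - 8b + 19, LT = a^2.
f_3 = -a^2 + 5a - 4b + 18, LT = a^2.
f_4 = -9ab + 3a + 6b^2 - b - 75, LT = ab.

S(f_1,f_4): lcm = ab. S = -8/3a + 2/3b^2 - 1/9b - 25/3.
  reduce S modulo (f_1, f_2, f_3, f_4):
  remainder -8/3a - 8/3 ≠ 0; add h_5 = -8/3a - 8/3 to the basis.

The other S-polynomials (S(f_1,f_2), S(f_1,f_3), S(f_2,f_3), S(f_2,f_4), S(f_3,f_4), S(f_1,h_5), S(f_2,h_5), S(f_3,h_5), S(f_4,h_5)) all reduce to 0 modulo the current basis, so we have a Gröbner basis.
Inter-reduce: drop elements whose leading term is divisible by another's, tail-reduce, and make monic.
Reduced Gröbner basis: {a + 1, b - 3}.

A lex Gröbner basis eliminates variables successively. Here b - 3 depends only on b, with roots {3}; lifting each root through the earlier basis elements recovers the full solutions.
  b = 3: the earlier basis element becomes a + 1 = 0, giving a = -1 — point (-1, 3).

{(-1, 3)}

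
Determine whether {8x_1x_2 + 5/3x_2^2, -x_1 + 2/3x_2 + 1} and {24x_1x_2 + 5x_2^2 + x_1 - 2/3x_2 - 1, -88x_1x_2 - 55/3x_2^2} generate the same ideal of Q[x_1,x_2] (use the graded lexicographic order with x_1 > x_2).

Since reduced Gröbner bases are canonical representatives of ideals under a given ordering, it suffices to compute and compare them.
Buchberger on the first generating set:
f_1 = 8x_1x_2 + 5/3x_2^2, LT = x_1x_2.
f_2 = -x_1 + 2/3x_2 + 1, LT = x_1.

S(f_1,f_2): lcm = x_1x_2. S = 7/8x_2^2 + x_2.
  leading term x_2^2: no divisor's leading term divides it; move 7/8x_2^2 to the remainder.
  leading term x_2: no divisor's leading term divides it; move x_2 to the remainder.
  remainder 7/8x_2^2 + x_2 ≠ 0; add g_3 = 7/8x_2^2 + x_2 to the basis.

The other S-polynomials (S(f_1,g_3), S(f_2,g_3)) all reduce to 0 modulo the current basis, so we have a Gröbner basis.
Inter-reduce: drop elements whose leading term is divisible by another's, tail-reduce, and make monic.
Reduced Gröbner basis: {x_2^2 + 8/7x_2, x_1 - 2/3x_2 - 1}.

Buchberger on the second generating set:
h_1 = 24x_1x_2 + 5x_2^2 + x_1 - 2/3x_2 - 1, LT = x_1x_2.
h_2 = -88x_1x_2 - 55/3x_2^2, LT = x_1x_2.

S(h_1,h_2): lcm = x_1x_2. S = 1/24x_1 - 1/36x_2 - 1/24.
  leading term x_1: no divisor's leading term divides it; move 1/24x_1 to the remainder.
  leading term x_2: no divisor's leading term divides it; move -1/36x_2 to the remainder.
  leading term 1: no divisor's leading term divides it; move -1/24 to the remainder.
  remainder 1/24x_1 - 1/36x_2 - 1/24 ≠ 0; add k_3 = 1/24x_1 - 1/36x_2 - 1/24 to the basis.

S(h_1,k_3): lcm = x_1x_2. S = 7/8x_2^2 + 1/24x_1 + 35/36x_2 - 1/24.
  leading term x_2^2: no divisor's leading term divides it; move 7/8x_2^2 to the remainder.
  leading term x_1: subtract (1)·k_3 from 1/24x_1 + 35/36x_2 - 1/24 → x_2
  leading term x_2: no divisor's leading term divides it; move x_2 to the remainder.
  remainder 7/8x_2^2 + x_2 ≠ 0; add k_4 = 7/8x_2^2 + x_2 to the basis.

The other S-polynomials (S(h_2,k_3), S(h_1,k_4), S(h_2,k_4), S(k_3,k_4)) all reduce to 0 modulo the current basis, so we have a Gröbner basis.
Inter-reduce: drop elements whose leading term is divisible by another's, tail-reduce, and make monic.
Reduced Gröbner basis: {x_2^2 + 8/7x_2, x_1 - 2/3x_2 - 1}.

These coincide, so the ideals are equal.
The same test decides containment: I ⊆ J iff every generator of I reduces to 0 modulo a Gröbner basis of J.

Yes, the ideals are equal.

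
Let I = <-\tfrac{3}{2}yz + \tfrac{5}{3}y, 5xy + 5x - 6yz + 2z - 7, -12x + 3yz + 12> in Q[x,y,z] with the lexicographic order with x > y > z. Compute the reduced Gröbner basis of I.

f_1 = -\tfrac{3}{2}yz + \tfrac{5}{3}y, LT = yz.
f_2 = 5xy + 5x - 6yz + 2z - 7, LT = xy.
f_3 = -12x + 3yz + 12, LT = x.

S(f_1,f_2): lcm = xyz. S = -\tfrac{10}{9}xy - xz + \tfrac{6}{5}yz^{2} - \tfrac{2}{5}z^{2} + \tfrac{7}{5}z.
  leading term xy: subtract (-\tfrac{2}{9})·f_2 from -\tfrac{10}{9}xy - xz + \tfrac{6}{5}yz^{2} - \tfrac{2}{5}z^{2} + \tfrac{7}{5}z → -xz + \tfrac{10}{9}x + \tfrac{6}{5}yz^{2} - \tfrac{4}{3}yz - \tfrac{2}{5}z^{2} + \tfrac{83}{45}z - \tfrac{14}{9}
  leading term xz: subtract (\tfrac{1}{12}z)·f_3 from -xz + \tfrac{10}{9}x + \tfrac{6}{5}yz^{2} - \tfrac{4}{3}yz - \tfrac{2}{5}z^{2} + \tfrac{83}{45}z - \tfrac{14}{9} → \tfrac{10}{9}x + \tfrac{19}{20}yz^{2} - \tfrac{4}{3}yz - \tfrac{2}{5}z^{2} + \tfrac{38}{45}z - \tfrac{14}{9}
  leading term x: subtract (-\tfrac{5}{54})·f_3 from \tfrac{10}{9}x + \tfrac{19}{20}yz^{2} - \tfrac{4}{3}yz - \tfrac{2}{5}z^{2} + \tfrac{38}{45}z - \tfrac{14}{9} → \tfrac{19}{20}yz^{2} - \tfrac{19}{18}yz - \tfrac{2}{5}z^{2} + \tfrac{38}{45}z - \tfrac{4}{9}
  leading term yz^{2}: subtract (-\tfrac{19}{30}z)·f_1 from \tfrac{19}{20}yz^{2} - \tfrac{19}{18}yz - \tfrac{2}{5}z^{2} + \tfrac{38}{45}z - \tfrac{4}{9} → -\tfrac{2}{5}z^{2} + \tfrac{38}{45}z - \tfrac{4}{9}
  leading term z^{2}: no divisor's leading term divides it; move -\tfrac{2}{5}z^{2} to the remainder.
  leading term z: no divisor's leading term divides it; move \tfrac{38}{45}z to the remainder.
  leading term 1: no divisor's leading term divides it; move -\tfrac{4}{9} to the remainder.
  remainder -\tfrac{2}{5}z^{2} + \tfrac{38}{45}z - \tfrac{4}{9} ≠ 0; add g_4 = -\tfrac{2}{5}z^{2} + \tfrac{38}{45}z - \tfrac{4}{9} to the basis.

S(f_2,f_3): lcm = xy. S = x + \tfrac{1}{4}y^{2}z - \tfrac{6}{5}yz + y + \tfrac{2}{5}z - \tfrac{7}{5}.
  leading term x: subtract (-\tfrac{1}{12})·f_3 from x + \tfrac{1}{4}y^{2}z - \tfrac{6}{5}yz + y + \tfrac{2}{5}z - \tfrac{7}{5} → \tfrac{1}{4}y^{2}z - \tfrac{19}{20}yz + y + \tfrac{2}{5}z - \tfrac{2}{5}
  leading term y^{2}z: subtract (-\tfrac{1}{6}y)·f_1 from \tfrac{1}{4}y^{2}z - \tfrac{19}{20}yz + y + \tfrac{2}{5}z - \tfrac{2}{5} → \tfrac{5}{18}y^{2} - \tfrac{19}{20}yz + y + \tfrac{2}{5}z - \tfrac{2}{5}
  leading term y^{2}: no divisor's leading term divides it; move \tfrac{5}{18}y^{2} to the remainder.
  leading term yz: subtract (\tfrac{19}{30})·f_1 from -\tfrac{19}{20}yz + y + \tfrac{2}{5}z - \tfrac{2}{5} → -\tfrac{1}{18}y + \tfrac{2}{5}z - \tfrac{2}{5}
  leading term y: no divisor's leading term divides it; move -\tfrac{1}{18}y to the remainder.
  leading term z: no divisor's leading term divides it; move \tfrac{2}{5}z to the remainder.
  leading term 1: no divisor's leading term divides it; move -\tfrac{2}{5} to the remainder.
  remainder \tfrac{5}{18}y^{2} - \tfrac{1}{18}y + \tfrac{2}{5}z - \tfrac{2}{5} ≠ 0; add g_5 = \tfrac{5}{18}y^{2} - \tfrac{1}{18}y + \tfrac{2}{5}z - \tfrac{2}{5} to the basis.

The other S-polynomials (S(f_1,f_3), S(f_1,g_4), S(f_2,g_4), S(f_3,g_4), S(f_1,g_5), S(f_2,g_5), S(f_3,g_5), S(g_4,g_5)) all reduce to 0 modulo the current basis, so we have a Gröbner basis.
Inter-reduce: drop elements whose leading term is divisible by another's, tail-reduce, and make monic.

G = {x - \tfrac{5}{18}y - 1, y^{2} - \tfrac{1}{5}y + \tfrac{36}{25}z - \tfrac{36}{25}, yz - \tfrac{10}{9}y, z^{2} - \tfrac{19}{9}z + \tfrac{10}{9}}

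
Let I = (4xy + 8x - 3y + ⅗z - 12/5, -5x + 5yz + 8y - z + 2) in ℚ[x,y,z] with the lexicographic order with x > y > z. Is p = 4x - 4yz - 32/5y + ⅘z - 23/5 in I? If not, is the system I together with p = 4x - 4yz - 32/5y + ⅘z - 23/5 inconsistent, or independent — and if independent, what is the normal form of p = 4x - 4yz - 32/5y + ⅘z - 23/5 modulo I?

First compute the reduced Gröbner basis of I by Buchberger's algorithm.
f_1 = 4xy + 8x - 3y + ⅗z - 12/5, LT = xy.
f_2 = -5x + 5yz + 8y - z + 2, LT = x.

S(f_1,f_2): lcm = xy. S = 2x + y²z + 8/5y² - ⅕yz - 7/20y + 3/20z - ⅗.
  leading term x: subtract (-⅖)·f_2 from 2x + y²z + 8/5y² - ⅕yz - 7/20y + 3/20z - ⅗ → y²z + 8/5y² + 9/5yz + 57/20y - ¼z + ⅕
  leading term y²z: no divisor's leading term divides it; move y²z to the remainder.
  leading term y²: no divisor's leading term divides it; move 8/5y² to the remainder.
  leading term yz: no divisor's leading term divides it; move 9/5yz to the remainder.
  leading term y: no divisor's leading term divides it; move 57/20y to the remainder.
  leading term z: no divisor's leading term divides it; move -¼z to the remainder.
  leading term 1: no divisor's leading term divides it; move ⅕ to the remainder.
  remainder y²z + 8/5y² + 9/5yz + 57/20y - ¼z + ⅕ ≠ 0; add h_3 = y²z + 8/5y² + 9/5yz + 57/20y - ¼z + ⅕ to the basis.

The other S-polynomials (S(f_1,h_3), S(f_2,h_3)) all reduce to 0 modulo the current basis, so we have a Gröbner basis.
Inter-reduce: drop elements whose leading term is divisible by another's, tail-reduce, and make monic.
Reduced Gröbner basis: {x - yz - 8/5y + ⅕z - ⅖, y²z + 8/5y² + 9/5yz + 57/20y - ¼z + ⅕}.
Label its elements g_1 = x - yz - 8/5y + ⅕z - ⅖, g_2 = y²z + 8/5y² + 9/5yz + 57/20y - ¼z + ⅕.

Reduce p = 4x - 4yz - 32/5y + ⅘z - 23/5 modulo G:
  leading term x: subtract (4)·g_1 from 4x - 4yz - 32/5y + ⅘z - 23/5 → -3
  leading term 1: no divisor's leading term divides it; move -3 to the remainder.
  normal form = -3.
The normal form is nonzero, so p ∉ I. Since p minus its normal form lies in I, I + (p) = I + (r) where r = -3; decide whether this ideal is the whole ring.
Here r = -3 is a nonzero constant, hence a unit: 1 ∈ I + (p), the Gröbner basis of I + (p) is {1}, and the enlarged system has no common solution — adjoining p is inconsistent.

The remainder on division by a Gröbner basis is unique — it is the normal form.

Adjoining 4x - 4yz - 32/5y + ⅘z - 23/5 makes the ideal the whole ring: the system is inconsistent.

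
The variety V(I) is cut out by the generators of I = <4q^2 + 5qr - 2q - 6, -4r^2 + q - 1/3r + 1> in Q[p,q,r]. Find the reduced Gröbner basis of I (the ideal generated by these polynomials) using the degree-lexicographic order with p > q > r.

f_1 = 4q^2 + 5qr - 2q - 6, LT = q^2.
f_2 = -4r^2 + q - 1/3r + 1, LT = r^2.

S(f_1,f_2): leading monomials are coprime, so the S-polynomial reduces to 0 (Buchberger's first criterion).
Every S-polynomial of the final basis reduces to 0, so we have a Gröbner basis.

G = {q^2 + 5/4qr - 1/2q - 3/2, r^2 - 1/4q + 1/12r - 1/4}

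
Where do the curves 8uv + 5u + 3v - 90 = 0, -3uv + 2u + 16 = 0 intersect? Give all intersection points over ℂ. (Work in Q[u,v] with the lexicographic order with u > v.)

Compute a lex Gröbner basis by Buchberger's algorithm.
f_1 = 8uv + 5u + 3v - 90, LT = uv.
f_2 = -3uv + 2u + 16, LT = uv.

S(f_1,f_2): lcm = uv. S = 31/24u + 3/8v - 71/12.
  reduce S modulo (f_1, f_2):
  remainder 31/24u + 3/8v - 71/12 ≠ 0; add h_3 = 31/24u + 3/8v - 71/12 to the basis.

S(f_1,h_3): lcm = uv. S = 5/8u - 9/31v^2 + 1229/248v - 45/4.
  reduce S modulo (f_1, f_2, h_3):
  remainder -9/31v^2 + 148/31v - 260/31 ≠ 0; add h_4 = -9/31v^2 + 148/31v - 260/31 to the basis.

The other S-polynomials (S(f_2,h_3), S(f_1,h_4), S(f_2,h_4), S(h_3,h_4)) all reduce to 0 modulo the current basis, so we have a Gröbner basis.
Inter-reduce: drop elements whose leading term is divisible by another's, tail-reduce, and make monic.
Reduced Gröbner basis: {u + 9/31v - 142/31, v^2 - 148/9v + 260/9}.

Elimination: the polynomial v^2 - 148/9v + 260/9 lies in the elimination ideal for v, so v ∈ {2, 130/9}. For each such v, the remaining basis elements (now univariate) give the rest of the solution.
  v = 2: the earlier basis element becomes u - 4 = 0, giving u = 4 — point (4, 2).
  v = 130/9: the earlier basis element becomes u - 12/31 = 0, giving u = 12/31 — point (12/31, 130/9).

{(4, 2), (12/31, 130/9)}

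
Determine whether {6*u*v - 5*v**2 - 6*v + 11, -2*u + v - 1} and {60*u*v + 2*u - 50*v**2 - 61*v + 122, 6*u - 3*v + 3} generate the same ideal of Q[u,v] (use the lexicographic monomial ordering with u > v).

No, the ideals differ.

Since reduced Gröbner bases are canonical representatives of ideals under a given ordering, it suffices to compute and compare them.
Buchberger on the first generating set:
f_1 = 6*u*v - 5*v**2 - 6*v + 11, LT = u*v.
f_2 = -2*u + v - 1, LT = u.

S(f_1,f_2): lcm = u*v. S = -1/3*v**2 - 3/2*v + 11/6.
  leading term v**2: no divisor's leading term divides it; move -1/3*v**2 to the remainder.
  leading term v: no divisor's leading term divides it; move -3/2*v to the remainder.
  leading term 1: no divisor's leading term divides it; move 11/6 to the remainder.
  remainder -1/3*v**2 - 3/2*v + 11/6 ≠ 0; add g_3 = -1/3*v**2 - 3/2*v + 11/6 to the basis.

S(f_1,g_3): lcm = u*v**2. S = -9/2*u*v + 11/2*u - 5/6*v**3 - v**2 + 11/6*v.
  leading term u*v: subtract (-3/4)·f_1 from -9/2*u*v + 11/2*u - 5/6*v**3 - v**2 + 11/6*v → 11/2*u - 5/6*v**3 - 19/4*v**2 - 8/3*v + 33/4
  leading term u: subtract (-11/4)·f_2 from 11/2*u - 5/6*v**3 - 19/4*v**2 - 8/3*v + 33/4 → -5/6*v**3 - 19/4*v**2 + 1/12*v + 11/2
  leading term v**3: subtract (5/2*v)·g_3 from -5/6*v**3 - 19/4*v**2 + 1/12*v + 11/2 → -v**2 - 9/2*v + 11/2
  leading term v**2: subtract (3)·g_3 from -v**2 - 9/2*v + 11/2 → 0
  remainder 0.

S(f_2,g_3): leading monomials are coprime, so the S-polynomial reduces to 0 (Buchberger's first criterion).
Every S-polynomial of the final basis reduces to 0, so we have a Gröbner basis.
Inter-reduce: drop elements whose leading term is divisible by another's, tail-reduce, and make monic.
Reduced Gröbner basis: {u - 1/2*v + 1/2, v**2 + 9/2*v - 11/2}.

Buchberger on the second generating set:
h_1 = 60*u*v + 2*u - 50*v**2 - 61*v + 122, LT = u*v.
h_2 = 6*u - 3*v + 3, LT = u.

S(h_1,h_2): lcm = u*v. S = 1/30*u - 1/3*v**2 - 91/60*v + 61/30.
  leading term u: subtract (1/180)·h_2 from 1/30*u - 1/3*v**2 - 91/60*v + 61/30 → -1/3*v**2 - 3/2*v + 121/60
  leading term v**2: no divisor's leading term divides it; move -1/3*v**2 to the remainder.
  leading term v: no divisor's leading term divides it; move -3/2*v to the remainder.
  leading term 1: no divisor's leading term divides it; move 121/60 to the remainder.
  remainder -1/3*v**2 - 3/2*v + 121/60 ≠ 0; add k_3 = -1/3*v**2 - 3/2*v + 121/60 to the basis.

S(h_1,k_3): lcm = u*v**2. S = -67/15*u*v + 121/20*u - 5/6*v**3 - 61/60*v**2 + 61/30*v.
  leading term u*v: subtract (-67/900)·h_1 from -67/15*u*v + 121/20*u - 5/6*v**3 - 61/60*v**2 + 61/30*v → 5579/900*u - 5/6*v**3 - 853/180*v**2 - 2257/900*v + 4087/450
  leading term u: subtract (5579/5400)·h_2 from 5579/900*u - 5/6*v**3 - 853/180*v**2 - 2257/900*v + 4087/450 → -5/6*v**3 - 853/180*v**2 + 71/120*v + 10769/1800
  leading term v**3: subtract (5/2*v)·k_3 from -5/6*v**3 - 853/180*v**2 + 71/120*v + 10769/1800 → -89/90*v**2 - 89/20*v + 10769/1800
  leading term v**2: subtract (89/30)·k_3 from -89/90*v**2 - 89/20*v + 10769/1800 → 0
  remainder 0.

S(h_2,k_3): leading monomials are coprime, so the S-polynomial reduces to 0 (Buchberger's first criterion).
Every S-polynomial of the final basis reduces to 0, so we have a Gröbner basis.
Inter-reduce: drop elements whose leading term is divisible by another's, tail-reduce, and make monic.
Reduced Gröbner basis: {u - 1/2*v + 1/2, v**2 + 9/2*v - 121/20}.

Since the reduced bases disagree, the two ideals are not the same.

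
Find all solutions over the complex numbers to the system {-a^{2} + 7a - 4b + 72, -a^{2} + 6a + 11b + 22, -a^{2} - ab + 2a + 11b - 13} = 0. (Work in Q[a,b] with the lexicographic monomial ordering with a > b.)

Compute a lex Gröbner basis by Buchberger's algorithm.
f_1 = -a^{2} + 7a - 4b + 72, LT = a^{2}.
f_2 = -a^{2} + 6a + 11b + 22, LT = a^{2}.
f_3 = -a^{2} - ab + 2a + 11b - 13, LT = a^{2}.

S(f_1,f_2): lcm = a^{2}. S = -a + 15b - 50.
  leading term a: no divisor's leading term divides it; move -a to the remainder.
  leading term b: no divisor's leading term divides it; move 15b to the remainder.
  leading term 1: no divisor's leading term divides it; move -50 to the remainder.
  remainder -a + 15b - 50 ≠ 0; add h_4 = -a + 15b - 50 to the basis.

S(f_1,f_3): lcm = a^{2}. S = -ab - 5a + 15b - 85.
  leading term ab: subtract (b)·h_4 from -ab - 5a + 15b - 85 → -5a - 15b^{2} + 65b - 85
  leading term a: subtract (5)·h_4 from -5a - 15b^{2} + 65b - 85 → -15b^{2} - 10b + 165
  leading term b^{2}: no divisor's leading term divides it; move -15b^{2} to the remainder.
  leading term b: no divisor's leading term divides it; move -10b to the remainder.
  leading term 1: no divisor's leading term divides it; move 165 to the remainder.
  remainder -15b^{2} - 10b + 165 ≠ 0; add h_5 = -15b^{2} - 10b + 165 to the basis.

S(f_1,h_4): lcm = a^{2}. S = 15ab - 57a + 4b - 72.
  leading term ab: subtract (-15b)·h_4 from 15ab - 57a + 4b - 72 → -57a + 225b^{2} - 746b - 72
  leading term a: subtract (57)·h_4 from -57a + 225b^{2} - 746b - 72 → 225b^{2} - 1601b + 2778
  leading term b^{2}: subtract (-15)·h_5 from 225b^{2} - 1601b + 2778 → -1751b + 5253
  leading term b: no divisor's leading term divides it; move -1751b to the remainder.
  leading term 1: no divisor's leading term divides it; move 5253 to the remainder.
  remainder -1751b + 5253 ≠ 0; add h_6 = -1751b + 5253 to the basis.

The other S-polynomials (S(f_2,f_3), S(f_2,h_4), S(f_3,h_4), S(f_1,h_5), S(f_2,h_5), S(f_3,h_5), S(h_4,h_5), S(f_1,h_6), S(f_2,h_6), S(f_3,h_6), S(h_4,h_6), S(h_5,h_6)) all reduce to 0 modulo the current basis, so we have a Gröbner basis.
Inter-reduce: drop elements whose leading term is divisible by another's, tail-reduce, and make monic.
Reduced Gröbner basis: {a + 5, b - 3}.

A lex Gröbner basis eliminates variables successively. Here b - 3 depends only on b, with roots {3}; lifting each root through the earlier basis elements recovers the full solutions.
  b = 3: the earlier basis element becomes a + 5 = 0, giving a = -5 — point (-5, 3).

{(-5, 3)}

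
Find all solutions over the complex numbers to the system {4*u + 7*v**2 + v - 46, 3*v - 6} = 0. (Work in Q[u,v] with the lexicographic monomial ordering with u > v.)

{(4, 2)}

Compute a lex Gröbner basis by Buchberger's algorithm.
f_1 = 4*u + 7*v**2 + v - 46, LT = u.
f_2 = 3*v - 6, LT = v.

The S-polynomials (S(f_1,f_2)) all reduce to 0 modulo the current basis, so we have a Gröbner basis.
Inter-reduce: drop elements whose leading term is divisible by another's, tail-reduce, and make monic.
Reduced Gröbner basis: {u - 4, v - 2}.

A lex Gröbner basis eliminates variables successively. Here v - 2 depends only on v, with roots {2}; lifting each root through the earlier basis elements recovers the full solutions.
  v = 2: the earlier basis element becomes u - 4 = 0, giving u = 4 — point (4, 2).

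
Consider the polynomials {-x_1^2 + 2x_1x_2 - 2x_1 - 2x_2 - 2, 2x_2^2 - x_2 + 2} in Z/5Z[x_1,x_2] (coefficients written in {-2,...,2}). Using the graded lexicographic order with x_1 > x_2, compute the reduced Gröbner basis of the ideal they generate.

Buchberger's algorithm terminates because the ascending chain of leading-term ideals stabilizes.

f_1 = -x_1^2 + 2x_1x_2 - 2x_1 - 2x_2 - 2, LT = x_1^2.
f_2 = 2x_2^2 - x_2 + 2, LT = x_2^2.

The S-polynomials (S(f_1,f_2)) all reduce to 0 modulo the current basis, so we have a Gröbner basis.

G = {x_1^2 - 2x_1x_2 + 2x_1 + 2x_2 + 2, x_2^2 + 2x_2 + 1}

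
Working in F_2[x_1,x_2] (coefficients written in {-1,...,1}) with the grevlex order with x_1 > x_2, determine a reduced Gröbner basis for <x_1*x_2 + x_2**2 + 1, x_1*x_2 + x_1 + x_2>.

f_1 = x_1*x_2 + x_2**2 + 1, LT = x_1*x_2.
f_2 = x_1*x_2 + x_1 + x_2, LT = x_1*x_2.

S(f_1,f_2): lcm = x_1*x_2. S = x_2**2 + x_1 + x_2 + 1.
  leading term x_2**2: no divisor's leading term divides it; move x_2**2 to the remainder.
  leading term x_1: no divisor's leading term divides it; move x_1 to the remainder.
  leading term x_2: no divisor's leading term divides it; move x_2 to the remainder.
  leading term 1: no divisor's leading term divides it; move 1 to the remainder.
  remainder x_2**2 + x_1 + x_2 + 1 ≠ 0; add g_3 = x_2**2 + x_1 + x_2 + 1 to the basis.

S(f_1,g_3): lcm = x_1*x_2**2. S = x_2**3 + x_1**2 + x_1*x_2 + x_1 + x_2.
  leading term x_2**3: subtract (x_2)·g_3 from x_2**3 + x_1**2 + x_1*x_2 + x_1 + x_2 → x_1**2 + x_2**2 + x_1
  leading term x_1**2: no divisor's leading term divides it; move x_1**2 to the remainder.
  leading term x_2**2: subtract (1)·g_3 from x_2**2 + x_1 → x_2 + 1
  leading term x_2: no divisor's leading term divides it; move x_2 to the remainder.
  leading term 1: no divisor's leading term divides it; move 1 to the remainder.
  remainder x_1**2 + x_2 + 1 ≠ 0; add g_4 = x_1**2 + x_2 + 1 to the basis.

The other S-polynomials (S(f_2,g_3), S(f_1,g_4), S(f_2,g_4), S(g_3,g_4)) all reduce to 0 modulo the current basis, so we have a Gröbner basis.
Inter-reduce: drop elements whose leading term is divisible by another's, tail-reduce, and make monic.

G = {x_1**2 + x_2 + 1, x_1*x_2 + x_1 + x_2, x_2**2 + x_1 + x_2 + 1}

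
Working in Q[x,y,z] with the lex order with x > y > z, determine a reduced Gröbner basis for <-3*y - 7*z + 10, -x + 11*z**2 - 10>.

The reduced Gröbner basis is the canonical form of the ideal for this ordering.

f_1 = -3*y - 7*z + 10, LT = y.
f_2 = -x + 11*z**2 - 10, LT = x.

The S-polynomials (S(f_1,f_2)) all reduce to 0 modulo the current basis, so we have a Gröbner basis.

G = {x - 11*z**2 + 10, y + 7/3*z - 10/3}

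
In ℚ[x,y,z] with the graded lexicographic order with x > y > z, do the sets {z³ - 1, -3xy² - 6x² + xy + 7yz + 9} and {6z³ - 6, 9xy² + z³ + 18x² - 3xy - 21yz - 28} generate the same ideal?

Two ideals are equal iff their reduced Gröbner bases coincide (the reduced basis is unique for a fixed ordering).
Buchberger on the first generating set:
f_1 = z³ - 1, LT = z³.
f_2 = -3xy² - 6x² + xy + 7yz + 9, LT = xy².

The S-polynomials (S(f_1,f_2)) all reduce to 0 modulo the current basis, so we have a Gröbner basis.
Inter-reduce: drop elements whose leading term is divisible by another's, tail-reduce, and make monic.
Reduced Gröbner basis: {xy² + 2x² - ⅓xy - 7/3yz - 3, z³ - 1}.

Buchberger on the second generating set:
h_1 = 6z³ - 6, LT = z³.
h_2 = 9xy² + z³ + 18x² - 3xy - 21yz - 28, LT = xy².

The S-polynomials (S(h_1,h_2)) all reduce to 0 modulo the current basis, so we have a Gröbner basis.
Inter-reduce: drop elements whose leading term is divisible by another's, tail-reduce, and make monic.
Reduced Gröbner basis: {xy² + 2x² - ⅓xy - 7/3yz - 3, z³ - 1}.

Same reduced basis, so the two generating sets span the same ideal.

Yes, the ideals are equal.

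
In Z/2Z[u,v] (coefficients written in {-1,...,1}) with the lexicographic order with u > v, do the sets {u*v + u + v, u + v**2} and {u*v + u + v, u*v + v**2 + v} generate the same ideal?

Yes, the ideals are equal.

Since reduced Gröbner bases are canonical representatives of ideals under a given ordering, it suffices to compute and compare them.
Buchberger on the first generating set:
f_1 = u*v + u + v, LT = u*v.
f_2 = u + v**2, LT = u.

S(f_1,f_2): lcm = u*v. S = u + v**3 + v.
  reduce S modulo (f_1, f_2):
  remainder v**3 + v**2 + v ≠ 0; add g_3 = v**3 + v**2 + v to the basis.

The other S-polynomials (S(f_1,g_3), S(f_2,g_3)) all reduce to 0 modulo the current basis, so we have a Gröbner basis.
Inter-reduce: drop elements whose leading term is divisible by another's, tail-reduce, and make monic.
Reduced Gröbner basis: {u + v**2, v**3 + v**2 + v}.

Buchberger on the second generating set:
h_1 = u*v + u + v, LT = u*v.
h_2 = u*v + v**2 + v, LT = u*v.

S(h_1,h_2): lcm = u*v. S = u + v**2.
  reduce S modulo (h_1, h_2):
  remainder u + v**2 ≠ 0; add k_3 = u + v**2 to the basis.

S(h_1,k_3): lcm = u*v. S = u + v**3 + v.
  reduce S modulo (h_1, h_2, k_3):
  remainder v**3 + v**2 + v ≠ 0; add k_4 = v**3 + v**2 + v to the basis.

The other S-polynomials (S(h_2,k_3), S(h_1,k_4), S(h_2,k_4), S(k_3,k_4)) all reduce to 0 modulo the current basis, so we have a Gröbner basis.
Inter-reduce: drop elements whose leading term is divisible by another's, tail-reduce, and make monic.
Reduced Gröbner basis: {u + v**2, v**3 + v**2 + v}.

These coincide, so the ideals are equal.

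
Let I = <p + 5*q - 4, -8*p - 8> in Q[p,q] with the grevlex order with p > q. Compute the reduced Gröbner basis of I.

G = {p + 1, q - 1}

f_1 = p + 5*q - 4, LT = p.
f_2 = -8*p - 8, LT = p.

S(f_1,f_2): lcm = p. S = 5*q - 5.
  leading term q: no divisor's leading term divides it; move 5*q to the remainder.
  leading term 1: no divisor's leading term divides it; move -5 to the remainder.
  remainder 5*q - 5 ≠ 0; add g_3 = 5*q - 5 to the basis.

The other S-polynomials (S(f_1,g_3), S(f_2,g_3)) all reduce to 0 modulo the current basis, so we have a Gröbner basis.
Inter-reduce: drop elements whose leading term is divisible by another's, tail-reduce, and make monic.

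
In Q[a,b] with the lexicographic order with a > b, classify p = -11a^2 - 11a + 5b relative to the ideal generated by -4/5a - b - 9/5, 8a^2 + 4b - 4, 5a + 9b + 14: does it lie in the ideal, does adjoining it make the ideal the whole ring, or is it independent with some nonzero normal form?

Adjoining -11a^2 - 11a + 5b makes the ideal the whole ring: the system is inconsistent.

First compute the reduced Gröbner basis of I by Buchberger's algorithm.
f_1 = -4/5a - b - 9/5, LT = a.
f_2 = 8a^2 + 4b - 4, LT = a^2.
f_3 = 5a + 9b + 14, LT = a.

S(f_1,f_2): lcm = a^2. S = 5/4ab + 9/4a - 1/2b + 1/2.
  reduce S modulo (f_1, f_2, f_3):
  remainder -25/16b^2 - 49/8b - 73/16 ≠ 0; add h_4 = -25/16b^2 - 49/8b - 73/16 to the basis.

S(f_1,f_3): lcm = a. S = -11/20b - 11/20.
  reduce S modulo (f_1, f_2, f_3, h_4):
  remainder -11/20b - 11/20 ≠ 0; add h_5 = -11/20b - 11/20 to the basis.

The other S-polynomials (S(f_2,f_3), S(f_1,h_4), S(f_2,h_4), S(f_3,h_4), S(f_1,h_5), S(f_2,h_5), S(f_3,h_5), S(h_4,h_5)) all reduce to 0 modulo the current basis, so we have a Gröbner basis.
Inter-reduce: drop elements whose leading term is divisible by another's, tail-reduce, and make monic.
Reduced Gröbner basis: {a + 1, b + 1}.
Label its elements g_1 = a + 1, g_2 = b + 1.

Reduce p = -11a^2 - 11a + 5b modulo G:
  leading term a^2: subtract (-11a)·g_1 from -11a^2 - 11a + 5b → 5b
  leading term b: subtract (5)·g_2 from 5b → -5
  leading term 1: no divisor's leading term divides it; move -5 to the remainder.
  normal form = -5.
The normal form is nonzero, so p ∉ I. Since p minus its normal form lies in I, I + (p) = I + (r) where r = -5; decide whether this ideal is the whole ring.
Here r = -5 is a nonzero constant, hence a unit: 1 ∈ I + (p), the Gröbner basis of I + (p) is {1}, and the enlarged system has no common solution — adjoining p is inconsistent.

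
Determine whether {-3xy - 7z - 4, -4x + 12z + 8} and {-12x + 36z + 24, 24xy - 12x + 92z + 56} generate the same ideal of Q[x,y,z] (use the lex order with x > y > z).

Yes, the ideals are equal.

For a fixed monomial order, each ideal has a unique reduced Gröbner basis; comparing bases decides equality.
Buchberger on the first generating set:
f_1 = -3xy - 7z - 4, LT = xy.
f_2 = -4x + 12z + 8, LT = x.

S(f_1,f_2): lcm = xy. S = 3yz + 2y + 7/3z + 4/3.
  leading term yz: no divisor's leading term divides it; move 3yz to the remainder.
  leading term y: no divisor's leading term divides it; move 2y to the remainder.
  leading term z: no divisor's leading term divides it; move 7/3z to the remainder.
  leading term 1: no divisor's leading term divides it; move 4/3 to the remainder.
  remainder 3yz + 2y + 7/3z + 4/3 ≠ 0; add g_3 = 3yz + 2y + 7/3z + 4/3 to the basis.

The other S-polynomials (S(f_1,g_3), S(f_2,g_3)) all reduce to 0 modulo the current basis, so we have a Gröbner basis.
Inter-reduce: drop elements whose leading term is divisible by another's, tail-reduce, and make monic.
Reduced Gröbner basis: {x - 3z - 2, yz + 2/3y + 7/9z + 4/9}.

Buchberger on the second generating set:
h_1 = -12x + 36z + 24, LT = x.
h_2 = 24xy - 12x + 92z + 56, LT = xy.

S(h_1,h_2): lcm = xy. S = 1/2x - 3yz - 2y - 23/6z - 7/3.
  leading term x: subtract (-1/24)·h_1 from 1/2x - 3yz - 2y - 23/6z - 7/3 → -3yz - 2y - 7/3z - 4/3
  leading term yz: no divisor's leading term divides it; move -3yz to the remainder.
  leading term y: no divisor's leading term divides it; move -2y to the remainder.
  leading term z: no divisor's leading term divides it; move -7/3z to the remainder.
  leading term 1: no divisor's leading term divides it; move -4/3 to the remainder.
  remainder -3yz - 2y - 7/3z - 4/3 ≠ 0; add k_3 = -3yz - 2y - 7/3z - 4/3 to the basis.

The other S-polynomials (S(h_1,k_3), S(h_2,k_3)) all reduce to 0 modulo the current basis, so we have a Gröbner basis.
Inter-reduce: drop elements whose leading term is divisible by another's, tail-reduce, and make monic.
Reduced Gröbner basis: {x - 3z - 2, yz + 2/3y + 7/9z + 4/9}.

The two bases agree; hence the ideals are identical.
The choice of monomial ordering does not affect the verdict — as long as both bases are computed under the same ordering, their equality decides ideal equality.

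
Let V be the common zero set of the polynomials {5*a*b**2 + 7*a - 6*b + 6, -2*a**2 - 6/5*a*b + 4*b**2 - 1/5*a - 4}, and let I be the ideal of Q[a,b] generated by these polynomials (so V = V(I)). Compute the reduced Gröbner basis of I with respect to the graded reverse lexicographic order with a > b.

G = {b**4 - 3/5*a*b + 1/25*b**2 + 3/5*a + 3/10*b - 67/50, a*b**2 + 7/5*a - 6/5*b + 6/5, a**2 + 3/5*a*b - 2*b**2 + 1/10*a + 2}

f_1 = 5*a*b**2 + 7*a - 6*b + 6, LT = a*b**2.
f_2 = -2*a**2 - 6/5*a*b + 4*b**2 - 1/5*a - 4, LT = a**2.

S(f_1,f_2): lcm = a**2*b**2. S = -3/5*a*b**3 + 2*b**4 - 1/10*a*b**2 + 7/5*a**2 - 6/5*a*b - 2*b**2 + 6/5*a.
  leading term a*b**3: subtract (-3/25*b)·f_1 from -3/5*a*b**3 + 2*b**4 - 1/10*a*b**2 + 7/5*a**2 - 6/5*a*b - 2*b**2 + 6/5*a → 2*b**4 - 1/10*a*b**2 + 7/5*a**2 - 9/25*a*b - 68/25*b**2 + 6/5*a + 18/25*b
  leading term b**4: no divisor's leading term divides it; move 2*b**4 to the remainder.
  leading term a*b**2: subtract (-1/50)·f_1 from -1/10*a*b**2 + 7/5*a**2 - 9/25*a*b - 68/25*b**2 + 6/5*a + 18/25*b → 7/5*a**2 - 9/25*a*b - 68/25*b**2 + 67/50*a + 3/5*b + 3/25
  leading term a**2: subtract (-7/10)·f_2 from 7/5*a**2 - 9/25*a*b - 68/25*b**2 + 67/50*a + 3/5*b + 3/25 → -6/5*a*b + 2/25*b**2 + 6/5*a + 3/5*b - 67/25
  leading term a*b: no divisor's leading term divides it; move -6/5*a*b to the remainder.
  leading term b**2: no divisor's leading term divides it; move 2/25*b**2 to the remainder.
  leading term a: no divisor's leading term divides it; move 6/5*a to the remainder.
  leading term b: no divisor's leading term divides it; move 3/5*b to the remainder.
  leading term 1: no divisor's leading term divides it; move -67/25 to the remainder.
  remainder 2*b**4 - 6/5*a*b + 2/25*b**2 + 6/5*a + 3/5*b - 67/25 ≠ 0; add g_3 = 2*b**4 - 6/5*a*b + 2/25*b**2 + 6/5*a + 3/5*b - 67/25 to the basis.

The other S-polynomials (S(f_1,g_3), S(f_2,g_3)) all reduce to 0 modulo the current basis, so we have a Gröbner basis.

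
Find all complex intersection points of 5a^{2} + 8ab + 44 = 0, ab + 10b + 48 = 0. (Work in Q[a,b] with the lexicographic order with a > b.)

Compute a lex Gröbner basis by Buchberger's algorithm.
f_1 = 5a^{2} + 8ab + 44, LT = a^{2}.
f_2 = ab + 10b + 48, LT = ab.

S(f_1,f_2): lcm = a^{2}b. S = \tfrac{8}{5}ab^{2} - 10ab - 48a + \tfrac{44}{5}b.
  leading term ab^{2}: subtract (\tfrac{8}{5}b)·f_2 from \tfrac{8}{5}ab^{2} - 10ab - 48a + \tfrac{44}{5}b → -10ab - 48a - 16b^{2} - 68b
  leading term ab: subtract (-10)·f_2 from -10ab - 48a - 16b^{2} - 68b → -48a - 16b^{2} + 32b + 480
  leading term a: no divisor's leading term divides it; move -48a to the remainder.
  leading term b^{2}: no divisor's leading term divides it; move -16b^{2} to the remainder.
  leading term b: no divisor's leading term divides it; move 32b to the remainder.
  leading term 1: no divisor's leading term divides it; move 480 to the remainder.
  remainder -48a - 16b^{2} + 32b + 480 ≠ 0; add h_3 = -48a - 16b^{2} + 32b + 480 to the basis.

S(f_2,h_3): lcm = ab. S = -\tfrac{1}{3}b^{3} + \tfrac{2}{3}b^{2} + 20b + 48.
  leading term b^{3}: no divisor's leading term divides it; move -\tfrac{1}{3}b^{3} to the remainder.
  leading term b^{2}: no divisor's leading term divides it; move \tfrac{2}{3}b^{2} to the remainder.
  leading term b: no divisor's leading term divides it; move 20b to the remainder.
  leading term 1: no divisor's leading term divides it; move 48 to the remainder.
  remainder -\tfrac{1}{3}b^{3} + \tfrac{2}{3}b^{2} + 20b + 48 ≠ 0; add h_4 = -\tfrac{1}{3}b^{3} + \tfrac{2}{3}b^{2} + 20b + 48 to the basis.

The other S-polynomials (S(f_1,h_3), S(f_1,h_4), S(f_2,h_4), S(h_3,h_4)) all reduce to 0 modulo the current basis, so we have a Gröbner basis.
Inter-reduce: drop elements whose leading term is divisible by another's, tail-reduce, and make monic.
Reduced Gröbner basis: {a + \tfrac{1}{3}b^{2} - \tfrac{2}{3}b - 10, b^{3} - 2b^{2} - 60b - 144}.

The lex basis is triangular: the last element involves only b. Solving b^{3} - 2b^{2} - 60b - 144 = 0 gives b ∈ {-4, 3 - 3*sqrt(5), 3 + 3*sqrt(5)}; substituting each value into the earlier elements determines the remaining variables.
  b = -4: the earlier basis element becomes a - 2 = 0, giving a = 2 — point (2, -4).
  b = 3 - 3*sqrt(5): the earlier basis element becomes a - 4*sqrt(5) + 6 = 0, giving a = -6 + 4*sqrt(5) — point (-6 + 4*sqrt(5), 3 - 3*sqrt(5)).
  b = 3 + 3*sqrt(5): the earlier basis element becomes a + 6 + 4*sqrt(5) = 0, giving a = -4*sqrt(5) - 6 — point (-4*sqrt(5) - 6, 3 + 3*sqrt(5)).

{(2, -4), (-6 + 4*sqrt(5), 3 - 3*sqrt(5)), (-4*sqrt(5) - 6, 3 + 3*sqrt(5))}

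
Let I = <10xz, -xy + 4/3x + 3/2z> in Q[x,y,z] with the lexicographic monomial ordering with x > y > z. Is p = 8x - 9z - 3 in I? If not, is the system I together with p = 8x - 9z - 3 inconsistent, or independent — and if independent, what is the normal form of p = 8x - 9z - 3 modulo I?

8x - 9z - 3 is independent of I; its normal form modulo I is 8x - 9z - 3.

First compute the reduced Gröbner basis of I by Buchberger's algorithm.
f_1 = 10xz, LT = xz.
f_2 = -xy + 4/3x + 3/2z, LT = xy.

S(f_1,f_2): lcm = xyz. S = 4/3xz + 3/2z^2.
  leading term xz: subtract (2/15)·f_1 from 4/3xz + 3/2z^2 → 3/2z^2
  leading term z^2: no divisor's leading term divides it; move 3/2z^2 to the remainder.
  remainder 3/2z^2 ≠ 0; add h_3 = 3/2z^2 to the basis.

The other S-polynomials (S(f_1,h_3), S(f_2,h_3)) all reduce to 0 modulo the current basis, so we have a Gröbner basis.
Inter-reduce: drop elements whose leading term is divisible by another's, tail-reduce, and make monic.
Reduced Gröbner basis: {xy - 4/3x - 3/2z, xz, z^2}.
Label its elements g_1 = xy - 4/3x - 3/2z, g_2 = xz, g_3 = z^2.

Reduce p = 8x - 9z - 3 modulo G:
  leading term x: no divisor's leading term divides it; move 8x to the remainder.
  leading term z: no divisor's leading term divides it; move -9z to the remainder.
  leading term 1: no divisor's leading term divides it; move -3 to the remainder.
  normal form = 8x - 9z - 3.
The normal form is nonzero, so p ∉ I. Since p minus its normal form lies in I, I + (p) = I + (r) where r = 8x - 9z - 3; decide whether this ideal is the whole ring.
Run Buchberger on G together with r (pairs among the g_i already reduce to 0 since G is a Gröbner basis):
g_1 = xy - 4/3x - 3/2z, LT = xy.
g_2 = xz, LT = xz.
g_3 = z^2, LT = z^2.
r = 8x - 9z - 3, LT = x.

S(g_1,r): lcm = xy. S = -4/3x + 9/8yz + 3/8y - 3/2z.
  leading term x: subtract (-1/6)·r from -4/3x + 9/8yz + 3/8y - 3/2z → 9/8yz + 3/8y - 3z - 1/2
  leading term yz: no divisor's leading term divides it; move 9/8yz to the remainder.
  leading term y: no divisor's leading term divides it; move 3/8y to the remainder.
  leading term z: no divisor's leading term divides it; move -3z to the remainder.
  leading term 1: no divisor's leading term divides it; move -1/2 to the remainder.
  remainder 9/8yz + 3/8y - 3z - 1/2 ≠ 0; add m_5 = 9/8yz + 3/8y - 3z - 1/2 to the basis.

S(g_2,r): lcm = xz. S = 9/8z^2 + 3/8z.
  leading term z^2: subtract (9/8)·g_3 from 9/8z^2 + 3/8z → 3/8z
  leading term z: no divisor's leading term divides it; move 3/8z to the remainder.
  remainder 3/8z ≠ 0; add m_6 = 3/8z to the basis.

S(g_3,m_5): lcm = yz^2. S = -1/3yz + 8/3z^2 + 4/9z.
  leading term yz: subtract (-8/27)·m_5 from -1/3yz + 8/3z^2 + 4/9z → 1/9y + 8/3z^2 - 4/9z - 4/27
  leading term y: no divisor's leading term divides it; move 1/9y to the remainder.
  leading term z^2: subtract (8/3)·g_3 from 8/3z^2 - 4/9z - 4/27 → -4/9z - 4/27
  leading term z: subtract (-32/27)·m_6 from -4/9z - 4/27 → -4/27
  leading term 1: no divisor's leading term divides it; move -4/27 to the remainder.
  remainder 1/9y - 4/27 ≠ 0; add m_7 = 1/9y - 4/27 to the basis.

The other S-polynomials (S(g_1,g_2), S(g_1,g_3), S(g_2,g_3), S(g_3,r), S(g_1,m_5), S(g_2,m_5), S(r,m_5), S(g_1,m_6), S(g_2,m_6), S(g_3,m_6), S(r,m_6), S(m_5,m_6), S(g_1,m_7), S(g_2,m_7), S(g_3,m_7), S(r,m_7), S(m_5,m_7), S(m_6,m_7)) all reduce to 0 modulo the current basis, so we have a Gröbner basis.
Inter-reduce: drop elements whose leading term is divisible by another's, tail-reduce, and make monic.
Reduced Gröbner basis: {x - 3/8, y - 4/3, z}.
The reduced Gröbner basis of I + (p) is {x - 3/8, y - 4/3, z} ≠ {1}, a proper ideal, so the enlarged system stays consistent: p is independent of I, with normal form 8x - 9z - 3.

Ideal membership is decidable via reduction modulo a Gröbner basis.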